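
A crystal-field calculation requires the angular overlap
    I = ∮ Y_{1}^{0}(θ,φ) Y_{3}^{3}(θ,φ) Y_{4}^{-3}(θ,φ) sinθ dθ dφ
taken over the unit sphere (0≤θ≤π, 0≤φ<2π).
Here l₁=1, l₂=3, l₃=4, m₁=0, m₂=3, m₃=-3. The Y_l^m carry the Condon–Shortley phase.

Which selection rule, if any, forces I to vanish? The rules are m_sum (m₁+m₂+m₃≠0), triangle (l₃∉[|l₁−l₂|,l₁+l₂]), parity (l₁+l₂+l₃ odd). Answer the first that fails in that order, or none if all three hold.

none

m₁+m₂+m₃ = 0 + 3 − 3 = 0  ✓
triangle: |1−3|=2 ≤ l₃=4 ≤ 1+3=4  ✓
parity: l₁+l₂+l₃ = 8 is even  ✓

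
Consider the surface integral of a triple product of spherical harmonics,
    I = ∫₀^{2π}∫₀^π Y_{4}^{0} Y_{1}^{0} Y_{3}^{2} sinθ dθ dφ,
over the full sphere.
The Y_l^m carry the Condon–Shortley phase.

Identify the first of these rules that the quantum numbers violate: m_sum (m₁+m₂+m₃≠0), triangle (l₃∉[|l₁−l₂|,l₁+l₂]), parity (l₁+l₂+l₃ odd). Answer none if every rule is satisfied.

m_sum

Σmᵢ = 2  ✗
l₃∈[|l₁−l₂|,l₁+l₂]=[3,5], have l₃=3
Σlᵢ = 8 ⇒ even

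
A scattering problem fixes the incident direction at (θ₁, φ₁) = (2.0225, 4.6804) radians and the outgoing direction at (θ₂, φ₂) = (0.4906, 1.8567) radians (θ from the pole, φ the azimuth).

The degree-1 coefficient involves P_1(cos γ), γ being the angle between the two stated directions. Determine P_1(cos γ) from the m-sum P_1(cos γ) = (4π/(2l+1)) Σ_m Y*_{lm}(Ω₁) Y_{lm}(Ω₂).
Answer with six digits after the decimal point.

-0.787676

Term-by-term m-sum for l=1 (normalisation 4π/3 = 4.188790):
  m=-1: (-0.009942, -0.310684) × (-0.045908, -0.156174) = (-0.048064, 0.015816)  (running Σ = (-0.048064, 0.015816))
  m=0: (-0.213274, -0.000000) × (0.430972, 0.000000) = (-0.091915, -0.000000)  (running Σ = (-0.139980, 0.015816))
  m=1: (0.009942, -0.310684) × (0.045908, -0.156174) = (-0.048064, -0.015816)  (running Σ = (-0.188044, 0.000000))
Total Σ_m = (-0.188044, 0.000000). Multiply by 4.188790: (-0.787676, 0.000000). P_1(cos γ) = -0.787676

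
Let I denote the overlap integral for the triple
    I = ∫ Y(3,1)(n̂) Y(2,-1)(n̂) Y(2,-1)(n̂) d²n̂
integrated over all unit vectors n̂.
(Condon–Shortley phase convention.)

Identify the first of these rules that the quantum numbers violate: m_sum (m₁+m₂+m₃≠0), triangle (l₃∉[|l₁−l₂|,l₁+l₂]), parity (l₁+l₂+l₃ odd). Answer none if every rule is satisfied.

m_sum

Σmᵢ = -1  ✗
l₃∈[|l₁−l₂|,l₁+l₂]=[1,5], have l₃=2
Σlᵢ = 7 ⇒ odd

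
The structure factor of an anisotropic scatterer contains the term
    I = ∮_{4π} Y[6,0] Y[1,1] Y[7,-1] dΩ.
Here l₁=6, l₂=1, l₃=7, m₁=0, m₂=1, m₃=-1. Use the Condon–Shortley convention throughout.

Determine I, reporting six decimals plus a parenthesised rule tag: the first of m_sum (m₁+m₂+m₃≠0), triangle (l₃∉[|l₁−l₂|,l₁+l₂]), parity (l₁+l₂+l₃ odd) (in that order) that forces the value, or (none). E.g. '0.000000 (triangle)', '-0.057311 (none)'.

Checks pass: Σm=0; 14 even; l₃=7∈[5,7].
(2·6+1)(2·1+1)(2·7+1) = 585
Δ: 0! 12! 2! / 15! → 1/1365
sum: t=0:+1/518400 = 1/518400
3j²(6 1 7; 0 0 0) = Δ·Π!·Σ² = 7/195  (sign -1)
sum: t=0:+1/1036800 = 1/1036800
3j²(6 1 7; 0 1 -1) = Δ·Π!·Σ² = 4/195  (sign +1)
combine: 4πI² = 585·7/195·4/195 = 28/65
take √, sign -1: I = -0.18514731
No selection rule forces the value: the integral is nonzero (none).

-0.185147 (none)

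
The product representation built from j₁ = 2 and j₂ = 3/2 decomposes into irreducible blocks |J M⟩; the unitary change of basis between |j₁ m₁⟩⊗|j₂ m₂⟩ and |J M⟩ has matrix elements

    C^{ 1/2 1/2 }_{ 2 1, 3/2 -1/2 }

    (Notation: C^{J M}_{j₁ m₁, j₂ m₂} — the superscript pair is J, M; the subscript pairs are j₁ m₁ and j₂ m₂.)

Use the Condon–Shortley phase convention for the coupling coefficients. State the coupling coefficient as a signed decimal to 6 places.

j₁+j₂−J=3  J+j₁−j₂=1  J−j₁+j₂=0  j₁+j₂+J+1=5
(j₁±m₁, j₂±m₂, J±M) = (3,1,1,2,1,0)
P² = 6/5
sum k=1..1:
  [1] −1/2 = -1/2
S = -1/2
C² = P²·S² = 3/10 ; C = -0.547723

-0.547723  (= −√(3/10))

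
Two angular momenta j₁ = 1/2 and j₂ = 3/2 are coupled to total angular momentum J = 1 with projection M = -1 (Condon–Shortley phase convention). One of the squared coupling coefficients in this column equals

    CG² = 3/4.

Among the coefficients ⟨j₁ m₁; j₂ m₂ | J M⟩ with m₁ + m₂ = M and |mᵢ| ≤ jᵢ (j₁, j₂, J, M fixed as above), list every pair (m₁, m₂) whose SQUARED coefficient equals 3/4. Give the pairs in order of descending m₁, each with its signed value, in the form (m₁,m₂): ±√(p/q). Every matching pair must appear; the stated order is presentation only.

(1/2,-3/2): +√(3/4)

Admissible pairs with m₁+m₂ = M = -1: (-1/2,-1/2), (1/2,-3/2)
  (m₁,m₂)=(1/2,-3/2): CG² = 3/4, CG = +√(3/4)   ← matches the target
  (m₁,m₂)=(-1/2,-1/2): CG² = 1/4, CG = −√(1/4)
Pairs with CG² = 3/4: (1/2,-3/2): +√(3/4)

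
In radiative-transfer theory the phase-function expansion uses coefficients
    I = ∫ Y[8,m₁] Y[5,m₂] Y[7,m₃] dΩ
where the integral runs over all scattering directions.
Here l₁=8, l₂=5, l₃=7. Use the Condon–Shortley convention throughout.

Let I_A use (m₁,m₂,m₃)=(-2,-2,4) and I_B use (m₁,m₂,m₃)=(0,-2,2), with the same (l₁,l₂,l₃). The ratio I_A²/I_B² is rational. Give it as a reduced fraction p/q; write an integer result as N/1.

Same 8,5,7: normalisation and zero-m 3j drop out of the ratio.
A: Δ: 6! 10! 4! / 21! → 1/814773960; sum: t=0:+1/15676416000 t=1:−1/174182400 t=2:+1/23224320 t=3:−1/26127360 = -1/1119744000; 3j²(8 5 7; -2 -2 4) = Δ·Π!·Σ² = 7/377910  (sign +1)
B: Δ: 6! 10! 4! / 21! → 1/814773960; sum: t=0:+1/348364800 t=1:−1/14515200 t=2:+1/4976640 t=3:−1/12441600 = 19/348364800; 3j²(8 5 7; 0 -2 2) = Δ·Π!·Σ² = 19/2431  (sign -1)
I_A²/I_B² = (7/377910)/(19/2431) = 77/32490

77/32490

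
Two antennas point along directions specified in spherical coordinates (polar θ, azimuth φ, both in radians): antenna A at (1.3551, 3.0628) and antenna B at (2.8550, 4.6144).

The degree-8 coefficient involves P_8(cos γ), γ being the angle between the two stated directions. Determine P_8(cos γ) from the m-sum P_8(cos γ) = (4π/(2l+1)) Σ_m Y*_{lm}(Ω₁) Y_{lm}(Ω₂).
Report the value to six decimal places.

-0.039559

Expand P_8 via completeness: Σ_{m} conj(Y_{8,m}) at Ω₁ times Y_{8,m} at Ω₂ —
  m=-8: (0.34517 - 0.25185j) × (0.00001 + 0.00001j) = 0.00001 + 0.00000j  (running Σ = 0.00001 + 0.00000j)
  m=-7: (-0.31895 + 0.19623j) × (-0.00018 + 0.00022j) = 0.00001 - 0.00011j  (running Σ = 0.00002 - 0.00010j)
  m=-6: (-0.09110 + 0.04659j) × (-0.00205 - 0.00136j) = 0.00025 + 0.00003j  (running Σ = 0.00027 - 0.00008j)
  m=-5: (0.33058 - 0.13742j) × (0.00716 - 0.01342j) = 0.00052 - 0.00542j  (running Σ = 0.00079 - 0.00550j)
  m=-4: (-0.01599 + 0.00521j) × (0.06409 + 0.02649j) = -0.00116 - 0.00009j  (running Σ = -0.00037 - 0.00558j)
  m=-3: (-0.32031 + 0.07716j) × (-0.06632 + 0.21907j) = 0.00434 - 0.07529j  (running Σ = 0.00397 - 0.08087j)
  m=-2: (0.06849 - 0.01088j) × (-0.49777 - 0.09882j) = -0.03517 - 0.00135j  (running Σ = -0.03120 - 0.08222j)
  m=-1: (0.31169 - 0.02461j) × (0.05880 - 0.59814j) = 0.00361 - 0.18788j  (running Σ = -0.02759 - 0.27011j)
  m=0: (-0.08453 + 0.00000j) × (-0.01970 + 0.00000j) = 0.00166 + 0.00000j  (running Σ = -0.02593 - 0.27011j)
  m=1: (-0.31169 - 0.02461j) × (-0.05880 - 0.59814j) = 0.00361 + 0.18788j  (running Σ = -0.02232 - 0.08222j)
  m=2: (0.06849 + 0.01088j) × (-0.49777 + 0.09882j) = -0.03517 + 0.00135j  (running Σ = -0.05749 - 0.08087j)
  m=3: (0.32031 + 0.07716j) × (0.06632 + 0.21907j) = 0.00434 + 0.07529j  (running Σ = -0.05315 - 0.00558j)
  m=4: (-0.01599 - 0.00521j) × (0.06409 - 0.02649j) = -0.00116 + 0.00009j  (running Σ = -0.05431 - 0.00550j)
  m=5: (-0.33058 - 0.13742j) × (-0.00716 - 0.01342j) = 0.00052 + 0.00542j  (running Σ = -0.05379 - 0.00008j)
  m=6: (-0.09110 - 0.04659j) × (-0.00205 + 0.00136j) = 0.00025 - 0.00003j  (running Σ = -0.05354 - 0.00010j)
  m=7: (0.31895 + 0.19623j) × (0.00018 + 0.00022j) = 0.00001 + 0.00011j  (running Σ = -0.05353 + 0.00000j)
  m=8: (0.34517 + 0.25185j) × (0.00001 - 0.00001j) = 0.00001 - 0.00000j  (running Σ = -0.05352 + 0.00000j)
Accumulated sum -0.05352 + 0.00000j; after 4π/(2l+1) scaling, -0.03956 + 0.00000j ⇒ P_8 = -0.039559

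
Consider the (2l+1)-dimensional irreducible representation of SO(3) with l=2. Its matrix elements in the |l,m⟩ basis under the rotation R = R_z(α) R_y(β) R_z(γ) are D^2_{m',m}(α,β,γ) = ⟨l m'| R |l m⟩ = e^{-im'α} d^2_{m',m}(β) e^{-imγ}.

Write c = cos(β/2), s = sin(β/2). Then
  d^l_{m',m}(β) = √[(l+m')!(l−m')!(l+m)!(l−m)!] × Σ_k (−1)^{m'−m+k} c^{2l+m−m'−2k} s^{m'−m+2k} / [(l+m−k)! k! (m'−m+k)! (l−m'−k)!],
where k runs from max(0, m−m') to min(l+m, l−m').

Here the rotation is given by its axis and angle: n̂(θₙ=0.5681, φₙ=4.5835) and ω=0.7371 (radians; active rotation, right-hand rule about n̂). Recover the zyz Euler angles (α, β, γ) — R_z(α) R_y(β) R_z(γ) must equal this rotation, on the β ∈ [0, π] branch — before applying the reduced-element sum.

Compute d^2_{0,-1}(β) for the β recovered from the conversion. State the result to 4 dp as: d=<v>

d=-0.4308

Axis–angle → zyz. n̂ = (sinθₙcosφₙ, sinθₙsinφₙ, cosθₙ) = (-0.069154, -0.533569, +0.842925), ω = 0.7371.
R = I cosω + sinω [n̂]ₓ + (1−cosω) n̂n̂ᵀ gives
  R = [+0.741662, -0.556988, -0.373766; +0.576145, +0.814322, -0.070266; +0.343503, -0.163230, +0.924858]
β = atan2(√(R₁₃²+R₂₃²), R₃₃) = 0.390135; α = atan2(R₂₃, R₁₃) mod 2π = 3.327419; γ = atan2(R₃₂, −R₃₁) mod 2π = 3.585197
d^2_{0,-1}(β=0.3901) via the finite sum:
With c≡cos(β/2)=0.981035 and s≡sin(β/2)=0.193833, N=[2·2·1·6]^{1/2}=4.898979
k∈{0,1} keeps every argument non-negative
  k=0: (−1)^1·4.8990/(2)·0.9810^3·0.1938^1 = -0.448287
  k=1: (−1)^2·4.8990/(2)·0.9810^1·0.1938^3 = +0.017500
d^2_{0,-1}(0.3901) = -0.448287 +0.017500 = -0.430787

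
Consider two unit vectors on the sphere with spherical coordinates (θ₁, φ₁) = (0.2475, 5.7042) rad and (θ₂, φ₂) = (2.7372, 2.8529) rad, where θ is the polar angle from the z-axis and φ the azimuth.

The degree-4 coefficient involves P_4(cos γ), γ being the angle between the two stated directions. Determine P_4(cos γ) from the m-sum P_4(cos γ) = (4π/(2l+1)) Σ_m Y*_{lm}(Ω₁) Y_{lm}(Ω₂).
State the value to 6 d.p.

Term-by-term m-sum for l=4 (normalisation 4π/9 = 1.396263):
  [-4]  conj(Y_{4,-4})(Ω₁) = -0.001081-0.001172i ; Y_{4,-4}(Ω₂) = +0.004286+0.009701i ; Δ = +0.000007-0.000016i
  [-3]  conj(Y_{4,-3})(Ω₁) = -0.002951-0.017596i ; Y_{4,-3}(Ω₂) = +0.045407+0.053396i ; Δ = +0.000806-0.000957i
  [-2]  conj(Y_{4,-2})(Ω₁) = +0.044945-0.102614i ; Y_{4,-2}(Ω₂) = +0.213333+0.138973i ; Δ = +0.023849-0.015645i
  [-1]  conj(Y_{4,-1})(Ω₁) = +0.336696-0.220105i ; Y_{4,-1}(Ω₂) = +0.478410+0.142083i ; Δ = +0.192352-0.057462i
  [+0]  conj(Y_{4,0})(Ω₁) = +0.605669-0.000000i ; Y_{4,0}(Ω₂) = +0.279949+0.000000i ; Δ = +0.169556+0.000000i
  [+1]  conj(Y_{4,1})(Ω₁) = -0.336696-0.220105i ; Y_{4,1}(Ω₂) = -0.478410+0.142083i ; Δ = +0.192352+0.057462i
  [+2]  conj(Y_{4,2})(Ω₁) = +0.044945+0.102614i ; Y_{4,2}(Ω₂) = +0.213333-0.138973i ; Δ = +0.023849+0.015645i
  [+3]  conj(Y_{4,3})(Ω₁) = +0.002951-0.017596i ; Y_{4,3}(Ω₂) = -0.045407+0.053396i ; Δ = +0.000806+0.000957i
  [+4]  conj(Y_{4,4})(Ω₁) = -0.001081+0.001172i ; Y_{4,4}(Ω₂) = +0.004286-0.009701i ; Δ = +0.000007+0.000016i
Accumulated sum +0.603582+0.000000i; after 4π/(2l+1) scaling, +0.842760+0.000000i ⇒ P_4 = 0.842760

0.842760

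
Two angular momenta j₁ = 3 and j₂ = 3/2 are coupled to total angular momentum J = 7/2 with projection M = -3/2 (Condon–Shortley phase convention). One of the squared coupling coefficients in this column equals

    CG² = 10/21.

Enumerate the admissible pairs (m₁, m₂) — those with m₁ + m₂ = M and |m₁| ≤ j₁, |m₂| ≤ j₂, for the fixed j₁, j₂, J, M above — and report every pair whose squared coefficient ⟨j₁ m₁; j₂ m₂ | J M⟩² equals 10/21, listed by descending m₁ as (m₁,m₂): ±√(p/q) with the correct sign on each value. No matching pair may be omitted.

(0,-3/2): +√(10/21)

Admissible pairs with m₁+m₂ = M = -3/2: (-3,3/2), (-2,1/2), (-1,-1/2), (0,-3/2)
  (m₁,m₂)=(0,-3/2): CG² = 10/21, CG = +√(10/21)   ← matches the target
  (m₁,m₂)=(-1,-1/2): CG² = 0/1, CG = 0
  (m₁,m₂)=(-2,1/2): CG² = 3/7, CG = −√(3/7)
  (m₁,m₂)=(-3,3/2): CG² = 2/21, CG = −√(2/21)
Pairs with CG² = 10/21: (0,-3/2): +√(10/21)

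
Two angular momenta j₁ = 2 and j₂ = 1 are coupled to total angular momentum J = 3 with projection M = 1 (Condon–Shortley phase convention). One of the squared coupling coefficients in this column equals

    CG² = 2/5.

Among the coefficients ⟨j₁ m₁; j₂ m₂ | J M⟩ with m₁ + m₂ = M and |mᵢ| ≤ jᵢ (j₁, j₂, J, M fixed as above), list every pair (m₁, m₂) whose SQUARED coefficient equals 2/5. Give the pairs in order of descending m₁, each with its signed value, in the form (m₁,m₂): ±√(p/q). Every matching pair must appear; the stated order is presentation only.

(0,1): +√(2/5)

Admissible pairs with m₁+m₂ = M = 1: (0,1), (1,0), (2,-1)
  (m₁,m₂)=(2,-1): CG² = 1/15, CG = +√(1/15)
  (m₁,m₂)=(1,0): CG² = 8/15, CG = +√(8/15)
  (m₁,m₂)=(0,1): CG² = 2/5, CG = +√(2/5)   ← matches the target
Pairs with CG² = 2/5: (0,1): +√(2/5)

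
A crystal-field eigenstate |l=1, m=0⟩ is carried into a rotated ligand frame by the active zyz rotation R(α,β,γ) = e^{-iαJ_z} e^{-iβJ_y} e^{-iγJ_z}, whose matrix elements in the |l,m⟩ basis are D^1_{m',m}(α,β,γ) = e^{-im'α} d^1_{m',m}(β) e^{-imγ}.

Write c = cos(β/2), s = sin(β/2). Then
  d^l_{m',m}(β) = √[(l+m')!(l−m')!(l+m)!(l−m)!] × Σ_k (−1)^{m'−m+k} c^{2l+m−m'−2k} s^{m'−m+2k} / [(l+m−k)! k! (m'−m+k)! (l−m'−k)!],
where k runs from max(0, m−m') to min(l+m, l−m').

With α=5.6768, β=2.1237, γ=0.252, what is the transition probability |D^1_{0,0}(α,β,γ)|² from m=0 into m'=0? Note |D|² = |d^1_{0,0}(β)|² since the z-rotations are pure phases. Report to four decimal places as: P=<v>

Split into d^1_{0,0}(β=2.1237) × two z-phases.
Half-angle: c=0.487257, s=0.873258. N=√(1·1·1·1)=1.000000
k: max(0,(0)−(0))=0 … min(1+(0),1−(0))=1
  k=0: (−1)^0·1.0000/(1)·0.4873^2·0.8733^0 = +0.237420
  k=1: (−1)^1·1.0000/(1)·0.4873^0·0.8733^2 = -0.762580
d^1_{0,0}(2.1237) = +0.237420 -0.762580 = -0.525160
|D^1_{0,0}|² = |d^1_{0,0}(β)|² = (-0.525160)² = 0.275794 (the z-rotation phases have unit modulus)

P=0.2758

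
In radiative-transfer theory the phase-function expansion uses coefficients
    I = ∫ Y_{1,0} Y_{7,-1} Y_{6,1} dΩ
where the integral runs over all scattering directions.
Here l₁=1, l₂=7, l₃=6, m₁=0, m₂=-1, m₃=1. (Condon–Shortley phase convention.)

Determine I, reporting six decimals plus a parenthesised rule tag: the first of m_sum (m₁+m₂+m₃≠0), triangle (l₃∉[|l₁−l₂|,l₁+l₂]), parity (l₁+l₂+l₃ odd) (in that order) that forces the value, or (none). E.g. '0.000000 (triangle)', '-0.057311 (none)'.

Rules hold: Σm=0, L=14 even, 6≤6≤8.
N = 3·15·13 = 585
Δ = 2!·0!·12!/15! = 1/1365
Racah Σ t=1..1: t=1:−1/518400 = -1/518400
⇒ 3j(1 7 6; 0 0 0)² = 7/195, sgn -1
Racah Σ t=1..1: t=1:−1/604800 = -1/604800
⇒ 3j(1 7 6; 0 -1 1)² = 16/455, sgn +1
4πI² = N·(3j₀)²·(3jₘ)² = 48/65
I = -1·√(0.738462/4π) = -0.24241473
No selection rule forces the value: the integral is nonzero (none).

-0.242415 (none)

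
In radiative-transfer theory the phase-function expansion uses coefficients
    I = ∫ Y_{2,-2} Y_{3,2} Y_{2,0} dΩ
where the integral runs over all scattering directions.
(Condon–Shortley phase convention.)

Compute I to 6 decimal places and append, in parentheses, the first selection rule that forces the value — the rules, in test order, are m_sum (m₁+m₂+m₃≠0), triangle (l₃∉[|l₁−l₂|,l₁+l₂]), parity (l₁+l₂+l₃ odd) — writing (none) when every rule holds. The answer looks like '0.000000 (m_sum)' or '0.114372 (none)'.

l₁+l₂+l₃=7 is odd: 3j(l;000)=0 ⇒ I=0

0.000000 (parity)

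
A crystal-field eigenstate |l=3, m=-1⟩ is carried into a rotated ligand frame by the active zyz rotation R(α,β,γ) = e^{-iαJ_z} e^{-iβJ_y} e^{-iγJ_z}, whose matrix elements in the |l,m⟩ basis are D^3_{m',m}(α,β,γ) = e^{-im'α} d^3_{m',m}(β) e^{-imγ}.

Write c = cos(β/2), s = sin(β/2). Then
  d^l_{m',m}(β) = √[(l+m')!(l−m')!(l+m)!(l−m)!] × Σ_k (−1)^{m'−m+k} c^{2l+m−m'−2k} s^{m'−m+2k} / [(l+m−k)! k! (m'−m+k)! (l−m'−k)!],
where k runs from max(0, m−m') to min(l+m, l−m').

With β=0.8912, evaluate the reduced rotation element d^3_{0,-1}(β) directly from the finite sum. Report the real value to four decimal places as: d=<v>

d^3_{0,-1}(β=0.8912) via the finite sum:
c=cos(0.891200/2)=0.902352, s=sin(0.891200/2)=0.430999; N=√[6·6·2·24]=41.569219
Admissible k: 0..2 (factorial args all ≥0)
  k=0: (−1)^1·41.5692/(12)·0.9024^5·0.4310^1 = -0.893198
  k=1: (−1)^2·41.5692/(4)·0.9024^3·0.4310^3 = +0.611322
  k=2: (−1)^3·41.5692/(12)·0.9024^1·0.4310^5 = -0.046489
d^3_{0,-1}(0.8912) = -0.893198 +0.611322 -0.046489 = -0.328365

d=-0.3284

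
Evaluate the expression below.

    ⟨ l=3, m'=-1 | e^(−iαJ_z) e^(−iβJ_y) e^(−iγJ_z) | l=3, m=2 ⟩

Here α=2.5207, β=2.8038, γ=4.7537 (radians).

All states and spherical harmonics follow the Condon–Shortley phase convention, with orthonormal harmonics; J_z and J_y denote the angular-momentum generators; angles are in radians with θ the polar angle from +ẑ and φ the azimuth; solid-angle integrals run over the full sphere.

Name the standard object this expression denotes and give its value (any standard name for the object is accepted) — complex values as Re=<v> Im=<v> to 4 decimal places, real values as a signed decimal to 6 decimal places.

Wigner D-matrix element, Re=-0.3554 Im=0.3015

This is a Wigner D-matrix element — the rotation-matrix element ⟨l m'| R(α,β,γ) |l m⟩ in the angular-momentum basis.
D^3_{-1,2}(2.5207,2.8038,4.7537) = e^{-i·-1·2.5207}·d^3_{-1,2}(2.8038)·e^{-i·2·4.7537}. Compute d first:
With c≡cos(β/2)=0.168094 and s≡sin(β/2)=0.985771, N=[2·24·120·1]^{1/2}=75.894664
k: max(0,(2)−(-1))=3 … min(3+(2),3−(-1))=4
  k=3: (−1)^0·75.8947/(12)·0.1681^3·0.9858^3 = +0.028775
  k=4: (−1)^1·75.8947/(24)·0.1681^1·0.9858^5 = -0.494804
d^3_{-1,2}(2.8038) = +0.028775 -0.494804 = -0.466029
Attach z-rotation phases: D = e^{-i(-1)(2.5207)}·(-0.466029)·e^{-i(2)(4.7537)} = -0.355381+0.301475i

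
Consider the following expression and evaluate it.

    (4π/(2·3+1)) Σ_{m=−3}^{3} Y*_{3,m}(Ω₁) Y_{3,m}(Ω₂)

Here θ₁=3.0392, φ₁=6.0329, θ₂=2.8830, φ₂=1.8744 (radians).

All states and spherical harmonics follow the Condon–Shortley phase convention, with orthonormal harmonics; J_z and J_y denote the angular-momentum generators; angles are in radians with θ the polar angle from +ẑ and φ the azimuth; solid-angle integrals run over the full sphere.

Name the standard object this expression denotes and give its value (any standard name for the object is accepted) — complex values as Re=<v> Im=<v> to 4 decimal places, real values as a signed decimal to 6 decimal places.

Legendre polynomial (addition theorem), +0.707608

This sum is the spherical-harmonic addition theorem: it equals the Legendre polynomial P_l(cos γ) of the angle γ between the two directions.
Expand P_3 via completeness: Σ_{m} conj(Y_{3,m}) at Ω₁ times Y_{3,m} at Ω₂ —
  term(m=-3) = (0.000003, -0.000000)   from Y*(Ω₁)=(0.000326, -0.000304), Y(Ω₂)=(0.005512, 0.004278)
  term(m=-2) = (-0.000307, 0.000614)   from Y*(Ω₁)=(-0.009318, 0.005098), Y(Ω₂)=(0.053059, -0.036864)
  term(m=-1) = (-0.020822, -0.033667)   from Y*(Ω₁)=(0.126345, -0.032300), Y(Ω₂)=(-0.090751, -0.289670)
  term(m=+0) = (0.436419, 0.000000)   from Y*(Ω₁)=(-0.723052, -0.000000), Y(Ω₂)=(-0.603579, 0.000000)
  term(m=+1) = (-0.020822, 0.033667)   from Y*(Ω₁)=(-0.126345, -0.032300), Y(Ω₂)=(0.090751, -0.289670)
  term(m=+2) = (-0.000307, -0.000614)   from Y*(Ω₁)=(-0.009318, -0.005098), Y(Ω₂)=(0.053059, 0.036864)
  term(m=+3) = (0.000003, 0.000000)   from Y*(Ω₁)=(-0.000326, -0.000304), Y(Ω₂)=(-0.005512, 0.004278)
Accumulated sum (0.394167, -0.000000); after 4π/(2l+1) scaling, (0.707608, -0.000000) ⇒ P_3 = 0.707608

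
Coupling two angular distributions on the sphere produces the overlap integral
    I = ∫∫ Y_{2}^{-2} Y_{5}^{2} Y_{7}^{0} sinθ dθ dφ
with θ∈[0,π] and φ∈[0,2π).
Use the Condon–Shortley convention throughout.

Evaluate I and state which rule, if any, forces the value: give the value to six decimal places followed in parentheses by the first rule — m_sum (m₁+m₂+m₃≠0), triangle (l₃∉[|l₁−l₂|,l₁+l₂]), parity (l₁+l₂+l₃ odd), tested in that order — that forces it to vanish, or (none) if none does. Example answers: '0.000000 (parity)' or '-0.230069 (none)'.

m-sum 0 ✓  L=14 even ✓  3≤7≤7 ✓
Π(2lᵢ+1) = 5×11×15 = 825
triangle coeff Δ(2,5,7) = 1/15015
Σ_t [0,0]: t=0:+1/57600 = 1/57600
(3j)²=21/715 [(2 5 7; 0 0 0)], sign=-1
Σ_t [0,0]: t=0:+1/725760 = 1/725760
(3j)²=1/429 [(2 5 7; -2 2 0)], sign=-1
⇒ 4πI² = 105/1859
I = (+1)√(105/1859/(4π)) = 0.06704247
No selection rule forces the value: the integral is nonzero (none).

0.067042 (none)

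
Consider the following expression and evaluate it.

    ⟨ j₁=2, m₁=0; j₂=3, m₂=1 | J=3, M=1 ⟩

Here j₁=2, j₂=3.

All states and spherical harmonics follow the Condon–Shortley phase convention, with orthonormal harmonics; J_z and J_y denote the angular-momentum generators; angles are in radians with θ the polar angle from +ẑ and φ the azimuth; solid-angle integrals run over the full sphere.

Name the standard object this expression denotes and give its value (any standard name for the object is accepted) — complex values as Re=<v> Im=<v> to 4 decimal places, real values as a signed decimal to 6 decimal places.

Clebsch–Gordan coefficient, −√(3/20) ≈ -0.387298

This is a Clebsch–Gordan (vector-coupling) coefficient.
√[7·2!2!4!/9! · 2!2!4!2!4!2!] = √(256/15)
  +(−1)^0/∏(0,2,2,4,0,0)! = 1/96  (running 1/96)
  +(−1)^1/∏(1,1,1,3,1,1)! = -1/6  (running -5/32)
  +(−1)^2/∏(2,0,0,2,2,2)! = 1/16  (running -3/32)
⟨..|..⟩ = √(256/15)·(-3/32) = -0.387298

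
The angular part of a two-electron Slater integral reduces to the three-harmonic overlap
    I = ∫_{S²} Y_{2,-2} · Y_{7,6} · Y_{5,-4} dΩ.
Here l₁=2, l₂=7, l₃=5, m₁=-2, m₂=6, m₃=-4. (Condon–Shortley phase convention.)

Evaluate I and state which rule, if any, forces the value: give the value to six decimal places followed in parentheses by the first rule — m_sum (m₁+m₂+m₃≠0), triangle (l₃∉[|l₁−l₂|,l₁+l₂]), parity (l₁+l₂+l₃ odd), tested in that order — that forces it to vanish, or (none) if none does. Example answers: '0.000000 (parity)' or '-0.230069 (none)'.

0.303018 (none)

Rules hold: Σm=0, L=14 even, 5≤5≤9.
N = 5·15·11 = 825
Δ = 4!·0!·10!/15! = 1/15015
Racah Σ t=2..2: t=2:+1/57600 = 1/57600
⇒ 3j(2 7 5; 0 0 0)² = 21/715, sgn -1
Racah Σ t=4..4: t=4:+1/8709120 = 1/8709120
⇒ 3j(2 7 5; -2 6 -4)² = 1/21, sgn -1
4πI² = N·(3j₀)²·(3jₘ)² = 15/13
I = +1·√(1.15385/4π) = 0.30301841
No selection rule forces the value: the integral is nonzero (none).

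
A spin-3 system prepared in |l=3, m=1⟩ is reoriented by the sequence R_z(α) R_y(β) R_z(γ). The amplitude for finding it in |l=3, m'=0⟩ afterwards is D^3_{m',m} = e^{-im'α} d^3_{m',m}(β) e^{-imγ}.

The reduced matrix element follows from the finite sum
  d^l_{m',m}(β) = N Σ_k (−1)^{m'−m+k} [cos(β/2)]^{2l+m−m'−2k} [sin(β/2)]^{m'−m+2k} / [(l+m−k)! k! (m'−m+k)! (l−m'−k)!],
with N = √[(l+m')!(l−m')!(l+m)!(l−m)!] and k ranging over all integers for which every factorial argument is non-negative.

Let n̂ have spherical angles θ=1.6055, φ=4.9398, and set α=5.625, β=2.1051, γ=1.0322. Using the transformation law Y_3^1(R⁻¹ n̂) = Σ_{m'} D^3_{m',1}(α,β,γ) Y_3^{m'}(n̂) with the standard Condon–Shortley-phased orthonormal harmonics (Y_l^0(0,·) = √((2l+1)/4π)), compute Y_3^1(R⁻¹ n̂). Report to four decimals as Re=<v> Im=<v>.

Re=0.3153 Im=0.0051

Need the full column D^3_{m',1} for m'=−3..3 at α=5.6250, β=2.1051, γ=1.0322.
cos(β/2)=0.495358, sin(β/2)=0.868689
d^3_{-3,1}: single k=4 term ⇒ +0.541179;  D = -0.536267-0.072750i
d^3_{-2,1}: k∈[3..4] ⇒ +0.503941 -0.774891 = -0.270951;  D = +0.190125+0.193046i
d^3_{-1,1}: k∈[2..4] ⇒ +0.272618 -1.117854 +0.429721 = -0.415515;  D = +0.049573+0.412547i
d^3_{0,1}: k∈[1..3] ⇒ +0.089753 -0.828059 +0.848851 = +0.110545;  D = +0.056702-0.094895i
d^3_{1,1}: k∈[0..2] ⇒ +0.014774 -0.363491 +0.838391 = +0.489674;  D = +0.455822-0.178905i
d^3_{2,1}: k∈[0..1] ⇒ -0.081933 +0.503941 = +0.422008;  D = +0.405083+0.118315i
d^3_{3,1}: single k=0 term ⇒ +0.175974;  D = +0.103453+0.142354i
Y_3^{m'}(θ=1.6055,φ=4.9398) and Σ D·Y over m':
  (-0.5363-0.0727i)·(-0.2626-0.3233i)  (+0.1901+0.1930i)·(+0.0318-0.0156i)  (+0.0496+0.4125i)·(-0.0724-0.3128i)  (+0.0567-0.0949i)·(+0.0388+0.0000i)  (+0.4558-0.1789i)·(+0.0724-0.3128i)  (+0.4051+0.1183i)·(+0.0318+0.0156i)  (+0.1035+0.1424i)·(+0.2626-0.3233i)
Y_3^1(R⁻¹ n̂) = +0.315268+0.005080i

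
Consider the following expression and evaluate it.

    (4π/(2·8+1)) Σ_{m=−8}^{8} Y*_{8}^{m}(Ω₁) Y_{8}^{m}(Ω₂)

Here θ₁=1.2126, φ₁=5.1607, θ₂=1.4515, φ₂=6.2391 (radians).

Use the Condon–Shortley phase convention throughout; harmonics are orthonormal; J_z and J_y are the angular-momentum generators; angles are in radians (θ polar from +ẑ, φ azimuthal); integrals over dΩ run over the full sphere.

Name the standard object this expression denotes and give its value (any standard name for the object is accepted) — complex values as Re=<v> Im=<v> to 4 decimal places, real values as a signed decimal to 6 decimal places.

This sum is the spherical-harmonic addition theorem: it equals the Legendre polynomial P_l(cos γ) of the angle γ between the two directions.
Expand P_8 via completeness: Σ_{m} conj(Y_{8,m}) at Ω₁ times Y_{8,m} at Ω₂ —
  [-8]  conj(Y_{8,-8})(Ω₁) = -0.275339-0.131275i ; Y_{8,-8}(Ω₂) = +0.456876+0.168163i ; Δ = -0.103720-0.106278i
  [-7]  conj(Y_{8,-7})(Ω₁) = -0.001560-0.456746i ; Y_{8,-7}(Ω₂) = +0.222395+0.070895i ; Δ = +0.032034-0.101689i
  [-6]  conj(Y_{8,-6})(Ω₁) = +0.192779-0.093534i ; Y_{8,-6}(Ω₂) = -0.274144-0.074254i ; Δ = -0.059795+0.011327i
  [-5]  conj(Y_{8,-5})(Ω₁) = -0.186046-0.147625i ; Y_{8,-5}(Ω₂) = -0.254017-0.056917i ; Δ = +0.038856+0.048088i
  [-4]  conj(Y_{8,-4})(Ω₁) = +0.069685-0.308079i ; Y_{8,-4}(Ω₂) = +0.208698+0.037188i ; Δ = +0.026000-0.061704i
  [-3]  conj(Y_{8,-3})(Ω₁) = -0.096468+0.022167i ; Y_{8,-3}(Ω₂) = +0.266238+0.035418i ; Δ = -0.026468+0.002485i
  [-2]  conj(Y_{8,-2})(Ω₁) = -0.205084-0.256653i ; Y_{8,-2}(Ω₂) = -0.177650-0.015704i ; Δ = +0.032403+0.048815i
  [-1]  conj(Y_{8,-1})(Ω₁) = -0.016174+0.033627i ; Y_{8,-1}(Ω₂) = -0.270754-0.011944i ; Δ = +0.004781-0.008912i
  [+0]  conj(Y_{8,0})(Ω₁) = -0.327225-0.000000i ; Y_{8,0}(Ω₂) = +0.168192+0.000000i ; Δ = -0.055037-0.000000i
  [+1]  conj(Y_{8,1})(Ω₁) = +0.016174+0.033627i ; Y_{8,1}(Ω₂) = +0.270754-0.011944i ; Δ = +0.004781+0.008912i
  [+2]  conj(Y_{8,2})(Ω₁) = -0.205084+0.256653i ; Y_{8,2}(Ω₂) = -0.177650+0.015704i ; Δ = +0.032403-0.048815i
  [+3]  conj(Y_{8,3})(Ω₁) = +0.096468+0.022167i ; Y_{8,3}(Ω₂) = -0.266238+0.035418i ; Δ = -0.026468-0.002485i
  [+4]  conj(Y_{8,4})(Ω₁) = +0.069685+0.308079i ; Y_{8,4}(Ω₂) = +0.208698-0.037188i ; Δ = +0.026000+0.061704i
  [+5]  conj(Y_{8,5})(Ω₁) = +0.186046-0.147625i ; Y_{8,5}(Ω₂) = +0.254017-0.056917i ; Δ = +0.038856-0.048088i
  [+6]  conj(Y_{8,6})(Ω₁) = +0.192779+0.093534i ; Y_{8,6}(Ω₂) = -0.274144+0.074254i ; Δ = -0.059795-0.011327i
  [+7]  conj(Y_{8,7})(Ω₁) = +0.001560-0.456746i ; Y_{8,7}(Ω₂) = -0.222395+0.070895i ; Δ = +0.032034+0.101689i
  [+8]  conj(Y_{8,8})(Ω₁) = -0.275339+0.131275i ; Y_{8,8}(Ω₂) = +0.456876-0.168163i ; Δ = -0.103720+0.106278i
Σ over m = -0.166854+0.000000i; ×(4π/17) → -0.123338+0.000000i. Real part: -0.123338

Legendre polynomial (addition theorem), -0.123338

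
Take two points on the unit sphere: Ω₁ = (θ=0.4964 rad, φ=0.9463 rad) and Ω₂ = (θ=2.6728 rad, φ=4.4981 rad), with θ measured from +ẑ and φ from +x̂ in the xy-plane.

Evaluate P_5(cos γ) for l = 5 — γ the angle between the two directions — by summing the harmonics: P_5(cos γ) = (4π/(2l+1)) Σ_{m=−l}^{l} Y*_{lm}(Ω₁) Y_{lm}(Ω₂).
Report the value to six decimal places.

Term-by-term m-sum for l=5 (normalisation 4π/11 = 1.142397):
  [-5]  conj(Y_{5,-5})(Ω₁) = +0.000217-0.011371i ; Y_{5,-5}(Ω₂) = -0.007671+0.004184i ; Δ = +0.000046+0.000088i
  [-4]  conj(Y_{5,-4})(Ω₁) = -0.053116-0.039846i ; Y_{5,-4}(Ω₂) = -0.035715-0.041247i ; Δ = +0.000254+0.003614i
  [-3]  conj(Y_{5,-3})(Ω₁) = -0.212560+0.066380i ; Y_{5,-3}(Ω₂) = +0.117878-0.157379i ; Δ = -0.014609+0.041277i
  [-2]  conj(Y_{5,-2})(Ω₁) = -0.141068+0.423129i ; Y_{5,-2}(Ω₂) = +0.389528+0.177976i ; Δ = -0.130257+0.139714i
  [-1]  conj(Y_{5,-1})(Ω₁) = +0.243420+0.337747i ; Y_{5,-1}(Ω₂) = -0.097221+0.446725i ; Δ = -0.174545+0.075906i
  [+0]  conj(Y_{5,0})(Ω₁) = -0.150233-0.000000i ; Y_{5,0}(Ω₂) = +0.084112+0.000000i ; Δ = -0.012636-0.000000i
  [+1]  conj(Y_{5,1})(Ω₁) = -0.243420+0.337747i ; Y_{5,1}(Ω₂) = +0.097221+0.446725i ; Δ = -0.174545-0.075906i
  [+2]  conj(Y_{5,2})(Ω₁) = -0.141068-0.423129i ; Y_{5,2}(Ω₂) = +0.389528-0.177976i ; Δ = -0.130257-0.139714i
  [+3]  conj(Y_{5,3})(Ω₁) = +0.212560+0.066380i ; Y_{5,3}(Ω₂) = -0.117878-0.157379i ; Δ = -0.014609-0.041277i
  [+4]  conj(Y_{5,4})(Ω₁) = -0.053116+0.039846i ; Y_{5,4}(Ω₂) = -0.035715+0.041247i ; Δ = +0.000254-0.003614i
  [+5]  conj(Y_{5,5})(Ω₁) = -0.000217-0.011371i ; Y_{5,5}(Ω₂) = +0.007671+0.004184i ; Δ = +0.000046-0.000088i
Σ over m = -0.650860-0.000000i; ×(4π/11) → -0.743541-0.000000i. Real part: -0.743541

-0.743541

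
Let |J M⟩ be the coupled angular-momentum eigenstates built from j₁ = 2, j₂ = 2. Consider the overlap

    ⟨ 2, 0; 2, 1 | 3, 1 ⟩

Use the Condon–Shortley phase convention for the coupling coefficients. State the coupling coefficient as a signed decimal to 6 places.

j₁+j₂−J=1  J+j₁−j₂=3  J−j₁+j₂=3  j₁+j₂+J+1=8
(j₁±m₁, j₂±m₂, J±M) = (2,2,3,1,4,2)
P² = 36/5
sum k=0..1:
  [0] +1/12 = 1/12
  [1] −1/4 = -1/4
S = -1/6
C² = P²·S² = 1/5 ; C = -0.447214

-0.447214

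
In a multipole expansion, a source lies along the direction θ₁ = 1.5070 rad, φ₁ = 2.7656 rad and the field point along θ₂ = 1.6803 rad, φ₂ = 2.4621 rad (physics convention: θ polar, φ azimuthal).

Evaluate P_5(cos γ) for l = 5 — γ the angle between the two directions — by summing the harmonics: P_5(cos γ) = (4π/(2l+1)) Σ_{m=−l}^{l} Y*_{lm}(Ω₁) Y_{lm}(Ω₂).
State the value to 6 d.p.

Addition theorem: P_5(cos γ) = (4π/11) Σ_m Y*_{lm}(Ω₁) Y_{lm}(Ω₂), m = −5…5:
  m=-5: Y*=0.13979 + 0.43765j  Y=0.43573 + 0.11399j  product 0.01102 + 0.20663j
  m=-4: Y*=0.00620 - 0.09261j  Y=0.14275 - 0.06437j  product -0.00508 - 0.01362j
  m=-3: Y*=0.14194 - 0.29931j  Y=-0.13671 + 0.27068j  product 0.06161 + 0.07934j
  m=-2: Y*=-0.07763 + 0.07261j  Y=0.03709 + 0.17250j  product -0.01540 - 0.01070j
  m=-1: Y*=-0.28049 + 0.11073j  Y=-0.20699 - 0.16721j  product 0.07657 + 0.02398j
  m=+0: Y*=0.10973 + 0.00000j  Y=-0.18114 + 0.00000j  product -0.01988 + 0.00000j
  m=+1: Y*=0.28049 + 0.11073j  Y=0.20699 - 0.16721j  product 0.07657 - 0.02398j
  m=+2: Y*=-0.07763 - 0.07261j  Y=0.03709 - 0.17250j  product -0.01540 + 0.01070j
  m=+3: Y*=-0.14194 - 0.29931j  Y=0.13671 + 0.27068j  product 0.06161 - 0.07934j
  m=+4: Y*=0.00620 + 0.09261j  Y=0.14275 + 0.06437j  product -0.00508 + 0.01362j
  m=+5: Y*=-0.13979 + 0.43765j  Y=-0.43573 + 0.11399j  product 0.01102 - 0.20663j
Total Σ_m = 0.23758 + 0.00000j. Multiply by 1.142397: 0.27141 + 0.00000j. P_5(cos γ) = 0.271407

0.271407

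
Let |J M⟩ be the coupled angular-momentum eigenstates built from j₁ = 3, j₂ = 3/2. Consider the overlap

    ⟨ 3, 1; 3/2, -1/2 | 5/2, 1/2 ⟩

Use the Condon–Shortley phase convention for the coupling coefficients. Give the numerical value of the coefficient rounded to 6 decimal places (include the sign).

j₁+j₂−J=2  J+j₁−j₂=4  J−j₁+j₂=1  j₁+j₂+J+1=8
(j₁±m₁, j₂±m₂, J±M) = (4,2,1,2,3,2)
P² = 288/35
sum k=0..1:
  [0] +1/8 = 1/8
  [1] −1/6 = -1/6
S = -1/24
C² = P²·S² = 1/70 ; C = -0.119523

−√(1/70) = -0.119523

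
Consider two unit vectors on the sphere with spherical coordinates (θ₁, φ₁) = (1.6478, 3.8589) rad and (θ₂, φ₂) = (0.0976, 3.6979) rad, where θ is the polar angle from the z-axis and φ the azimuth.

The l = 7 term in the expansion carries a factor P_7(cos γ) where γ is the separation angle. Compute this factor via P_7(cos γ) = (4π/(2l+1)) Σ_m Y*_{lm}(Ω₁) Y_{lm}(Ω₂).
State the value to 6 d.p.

Summing Y*_{l m}(θ₁,φ₁)·Y_{l m}(θ₂,φ₂) over m ∈ [−7, 7]; prefactor 4π/(2·7+1) = 0.837758:
  m=-7: (-0.148828, 0.466598) × (0.000000, -0.000000) = (0.000000, 0.000000)  (running Σ = (0.000000, 0.000000))
  m=-6: (0.056170, 0.129753) × (-0.000002, 0.000000) = (-0.000000, -0.000000)  (running Σ = (-0.000000, -0.000000))
  m=-5: (-0.301219, -0.143632) × (0.000036, 0.000013) = (-0.000009, -0.000009)  (running Σ = (-0.000009, -0.000009))
  m=-4: (-0.157060, 0.043868) × (-0.000396, -0.000516) = (0.000085, 0.000064)  (running Σ = (0.000076, 0.000054))
  m=-3: (0.157377, -0.239619) × (0.000781, 0.007939) = (0.002025, 0.001062)  (running Σ = (0.002101, 0.001116))
  m=-2: (-0.023316, -0.170153) × (0.030308, -0.061453) = (-0.011163, -0.003724)  (running Σ = (-0.009062, -0.002608))
  m=-1: (0.202444, 0.176595) × (-0.316976, 0.197101) = (-0.098977, -0.016074)  (running Σ = (-0.108039, -0.018682))
  m=0: (0.174188, -0.000000) × (0.951577, 0.000000) = (0.165753, 0.000000)  (running Σ = (0.057714, -0.018682))
  m=1: (-0.202444, 0.176595) × (0.316976, 0.197101) = (-0.098977, 0.016074)  (running Σ = (-0.041263, -0.002608))
  m=2: (-0.023316, 0.170153) × (0.030308, 0.061453) = (-0.011163, 0.003724)  (running Σ = (-0.052426, 0.001116))
  m=3: (-0.157377, -0.239619) × (-0.000781, 0.007939) = (0.002025, -0.001062)  (running Σ = (-0.050401, 0.000054))
  m=4: (-0.157060, -0.043868) × (-0.000396, 0.000516) = (0.000085, -0.000064)  (running Σ = (-0.050316, -0.000009))
  m=5: (0.301219, -0.143632) × (-0.000036, 0.000013) = (-0.000009, 0.000009)  (running Σ = (-0.050325, -0.000000))
  m=6: (0.056170, -0.129753) × (-0.000002, -0.000000) = (-0.000000, 0.000000)  (running Σ = (-0.050325, 0.000000))
  m=7: (0.148828, 0.466598) × (-0.000000, -0.000000) = (0.000000, -0.000000)  (running Σ = (-0.050325, 0.000000))
Σ over m = (-0.050325, 0.000000); ×(4π/15) → (-0.042160, 0.000000). Real part: -0.042160

-0.042160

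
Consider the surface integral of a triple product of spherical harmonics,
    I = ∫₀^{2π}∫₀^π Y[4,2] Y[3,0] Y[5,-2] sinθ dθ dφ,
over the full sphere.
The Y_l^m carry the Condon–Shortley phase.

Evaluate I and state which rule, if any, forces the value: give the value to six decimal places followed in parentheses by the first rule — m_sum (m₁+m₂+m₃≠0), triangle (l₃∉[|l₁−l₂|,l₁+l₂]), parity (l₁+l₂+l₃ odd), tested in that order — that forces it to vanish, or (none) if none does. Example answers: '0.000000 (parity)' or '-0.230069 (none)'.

m-sum 0 ✓  L=12 even ✓  1≤5≤7 ✓
Π(2lᵢ+1) = 9×7×11 = 693
triangle coeff Δ(4,3,5) = 1/180180
Σ_t [0,2]: t=0:+1/576 t=1:−1/144 t=2:+1/576 = -1/288
(3j)²=20/1001 [(4 3 5; 0 0 0)], sign=+1
Σ_t [0,2]: t=0:+1/576 t=1:−1/480 t=2:+1/8640 = -1/4320
(3j)²=1/2145 [(4 3 5; 2 0 -2)], sign=+1
⇒ 4πI² = 12/1859
I = (+1)√(12/1859/(4π)) = 0.02266449
No selection rule forces the value: the integral is nonzero (none).

0.022664 (none)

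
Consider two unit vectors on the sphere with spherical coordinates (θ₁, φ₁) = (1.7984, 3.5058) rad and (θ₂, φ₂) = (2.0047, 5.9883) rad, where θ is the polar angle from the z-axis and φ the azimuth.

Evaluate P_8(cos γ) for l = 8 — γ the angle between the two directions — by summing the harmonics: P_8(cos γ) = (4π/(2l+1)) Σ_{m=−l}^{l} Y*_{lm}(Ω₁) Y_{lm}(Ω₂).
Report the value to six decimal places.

0.221767

Summing Y*_{l m}(θ₁,φ₁)·Y_{l m}(θ₂,φ₂) over m ∈ [−8, 8]; prefactor 4π/(2·8+1) = 0.739198:
  [-8]  conj(Y_{8,-8})(Ω₁) = -0.40739 + 0.09450j ; Y_{8,-8}(Ω₂) = -0.16789 + 0.16693j ; Δ = 0.05262 - 0.08387j
  [-7]  conj(Y_{8,-7})(Ω₁) = -0.32149 + 0.21625j ; Y_{8,-7}(Ω₂) = 0.20783 - 0.38647j ; Δ = 0.01676 + 0.16919j
  [-6]  conj(Y_{8,-6})(Ω₁) = 0.04383 - 0.06213j ; Y_{8,-6}(Ω₂) = -0.06839 + 0.33999j ; Δ = 0.01812 + 0.01915j
  [-5]  conj(Y_{8,-5})(Ω₁) = 0.08917 - 0.34885j ; Y_{8,-5}(Ω₂) = 0.00705 + 0.07298j ; Δ = 0.02609 + 0.00405j
  [-4]  conj(Y_{8,-4})(Ω₁) = -0.00538 - 0.04701j ; Y_{8,-4}(Ω₂) = -0.13682 - 0.33167j ; Δ = -0.01486 + 0.00822j
  [-3]  conj(Y_{8,-3})(Ω₁) = 0.14904 + 0.28756j ; Y_{8,-3}(Ω₂) = 0.06554 + 0.08003j ; Δ = -0.01325 + 0.03077j
  [-2]  conj(Y_{8,-2})(Ω₁) = 0.07501 + 0.06692j ; Y_{8,-2}(Ω₂) = 0.25488 + 0.17057j ; Δ = 0.00771 + 0.02985j
  [-1]  conj(Y_{8,-1})(Ω₁) = -0.28346 - 0.10806j ; Y_{8,-1}(Ω₂) = -0.16111 - 0.04894j ; Δ = 0.04038 + 0.03128j
  [+0]  conj(Y_{8,0})(Ω₁) = -0.11568 + 0.00000j ; Y_{8,0}(Ω₂) = -0.28401 + 0.00000j ; Δ = 0.03285 + 0.00000j
  [+1]  conj(Y_{8,1})(Ω₁) = 0.28346 - 0.10806j ; Y_{8,1}(Ω₂) = 0.16111 - 0.04894j ; Δ = 0.04038 - 0.03128j
  [+2]  conj(Y_{8,2})(Ω₁) = 0.07501 - 0.06692j ; Y_{8,2}(Ω₂) = 0.25488 - 0.17057j ; Δ = 0.00771 - 0.02985j
  [+3]  conj(Y_{8,3})(Ω₁) = -0.14904 + 0.28756j ; Y_{8,3}(Ω₂) = -0.06554 + 0.08003j ; Δ = -0.01325 - 0.03077j
  [+4]  conj(Y_{8,4})(Ω₁) = -0.00538 + 0.04701j ; Y_{8,4}(Ω₂) = -0.13682 + 0.33167j ; Δ = -0.01486 - 0.00822j
  [+5]  conj(Y_{8,5})(Ω₁) = -0.08917 - 0.34885j ; Y_{8,5}(Ω₂) = -0.00705 + 0.07298j ; Δ = 0.02609 - 0.00405j
  [+6]  conj(Y_{8,6})(Ω₁) = 0.04383 + 0.06213j ; Y_{8,6}(Ω₂) = -0.06839 - 0.33999j ; Δ = 0.01812 - 0.01915j
  [+7]  conj(Y_{8,7})(Ω₁) = 0.32149 + 0.21625j ; Y_{8,7}(Ω₂) = -0.20783 - 0.38647j ; Δ = 0.01676 - 0.16919j
  [+8]  conj(Y_{8,8})(Ω₁) = -0.40739 - 0.09450j ; Y_{8,8}(Ω₂) = -0.16789 - 0.16693j ; Δ = 0.05262 + 0.08387j
Accumulated sum 0.30001 + 0.00000j; after 4π/(2l+1) scaling, 0.22177 + 0.00000j ⇒ P_8 = 0.221767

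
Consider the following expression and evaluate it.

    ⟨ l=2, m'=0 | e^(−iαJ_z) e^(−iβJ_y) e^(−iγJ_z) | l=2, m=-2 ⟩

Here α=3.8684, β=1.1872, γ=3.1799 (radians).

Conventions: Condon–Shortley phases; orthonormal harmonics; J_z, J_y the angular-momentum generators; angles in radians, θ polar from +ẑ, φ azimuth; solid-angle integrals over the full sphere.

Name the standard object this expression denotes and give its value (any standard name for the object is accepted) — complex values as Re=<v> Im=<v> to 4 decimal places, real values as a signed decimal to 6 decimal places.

This is a Wigner D-matrix element — the rotation-matrix element ⟨l m'| R(α,β,γ) |l m⟩ in the angular-momentum basis.
D^2_{0,-2}(3.8684,1.1872,3.1799) = e^{-i·0·3.8684}·d^2_{0,-2}(1.1872)·e^{-i·-2·3.1799}. Compute d first:
Half-angle: c=0.828932, s=0.559349. N=√(2·2·1·24)=9.797959
The bounds max(0,m−m')=0 and min(l+m,l−m')=0 give 1 term
  k=0: (−1)^2·9.7980/(4)·0.8289^2·0.5593^2 = +0.526598
d^2_{0,-2}(1.1872) = +0.526598
Attach z-rotation phases: D = e^{-i(0)(3.8684)}·(+0.526598)·e^{-i(-2)(3.1799)} = +0.525053+0.040306i

Wigner D-matrix element, Re=0.5251 Im=0.0403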